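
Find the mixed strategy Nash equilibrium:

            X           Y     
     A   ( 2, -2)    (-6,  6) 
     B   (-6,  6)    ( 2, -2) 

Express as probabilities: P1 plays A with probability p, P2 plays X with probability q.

p = 0.5, q = 0.5

Work:
Find probabilities that make opponent indifferent:
P2 chooses q to make P1 indifferent between A and B
P1 chooses p to make P2 indifferent between X and Y
Mixed NE: P1 plays (A: 0.5, B: 0.5), P2 plays (X: 0.5, Y: 0.5)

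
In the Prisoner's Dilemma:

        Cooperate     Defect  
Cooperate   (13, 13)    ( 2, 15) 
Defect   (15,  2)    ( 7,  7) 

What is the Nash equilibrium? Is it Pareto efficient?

(Defect, Defect) is NE; not Pareto efficient

Work:
Defect dominates Cooperate for both players:
If P2 cooperates: Defect (15) > Cooperate (13)
If P2 defects: Defect (7) > Cooperate (2)
NE: (Defect, Defect) with payoff (7, 7)
But (Cooperate, Cooperate) = (13, 13) Pareto dominates (7, 7)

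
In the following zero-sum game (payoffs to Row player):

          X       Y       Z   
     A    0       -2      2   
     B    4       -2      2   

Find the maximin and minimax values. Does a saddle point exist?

Maximin = -2, Minimax = -2, Saddle: True

Work:
Row minimums: [-2, -2] → maximin = -2
Column maximums: [4, -2, 2] → minimax = -2
Saddle point exists! Game value = -2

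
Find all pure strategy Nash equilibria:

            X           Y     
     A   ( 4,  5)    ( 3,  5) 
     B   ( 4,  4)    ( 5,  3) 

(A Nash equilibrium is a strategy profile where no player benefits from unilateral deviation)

Nash equilibrium: (A, X), (B, X)

Work:
Best responses:
  P1 vs X: payoffs [4, 4] → best response A/B (payoff 4)
  P1 vs Y: payoffs [3, 5] → best response B (payoff 5)
  P2 vs A: payoffs [5, 5] → best response X/Y (payoff 5)
  P2 vs B: payoffs [4, 3] → best response X (payoff 4)
Mutual best responses: (A,X), (B,X) → Nash equilibria.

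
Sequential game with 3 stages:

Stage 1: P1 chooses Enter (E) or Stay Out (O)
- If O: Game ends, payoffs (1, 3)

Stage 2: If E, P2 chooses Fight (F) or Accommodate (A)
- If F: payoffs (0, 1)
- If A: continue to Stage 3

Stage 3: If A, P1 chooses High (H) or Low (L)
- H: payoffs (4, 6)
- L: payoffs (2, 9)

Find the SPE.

SPE: (E, A, H); Outcome (4, 6)

Work:
Stage 3: P1 chooses H (4 vs 2)
Stage 2: P2: F->1, A->6 (anticipating H). Choose A
Stage 1: P1: O->1, E->4 (anticipating A, H). Choose E
SPE path: E -> A -> H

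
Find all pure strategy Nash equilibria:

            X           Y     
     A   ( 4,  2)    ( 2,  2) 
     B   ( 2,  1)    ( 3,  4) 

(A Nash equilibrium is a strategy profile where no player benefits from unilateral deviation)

Nash equilibrium: (A, X), (B, Y)

Work:
Best responses:
  P1 vs X: payoffs [4, 2] → best response A (payoff 4)
  P1 vs Y: payoffs [2, 3] → best response B (payoff 3)
  P2 vs A: payoffs [2, 2] → best response X/Y (payoff 2)
  P2 vs B: payoffs [1, 4] → best response Y (payoff 4)
Mutual best responses: (A,X), (B,Y) → Nash equilibria.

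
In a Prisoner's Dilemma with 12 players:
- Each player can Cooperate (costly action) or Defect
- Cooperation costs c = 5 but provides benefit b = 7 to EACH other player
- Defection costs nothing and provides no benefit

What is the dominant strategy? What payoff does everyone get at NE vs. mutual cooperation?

Dominant: Defect; NE payoff = 0; Coop payoff = 72

Work:
Defect dominates (saves cost c = 5, benefit to others is external)
NE: All defect → everyone gets 0
If all cooperate: each receives (11)×7 - 5 = 72
Social dilemma: 72 > 0 but NE gives 0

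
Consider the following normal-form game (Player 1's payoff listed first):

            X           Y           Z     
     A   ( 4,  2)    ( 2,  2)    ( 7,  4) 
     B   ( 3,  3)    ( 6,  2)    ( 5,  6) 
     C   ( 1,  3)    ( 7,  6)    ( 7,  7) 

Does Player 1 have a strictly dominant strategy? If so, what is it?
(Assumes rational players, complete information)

No strictly dominant strategy exists for Player 1

Work:
A strategy strictly dominates another if it gives a strictly higher payoff against every opponent action. Compare each pair of P1's strategies column-by-column:
  A vs B: [4 vs 3, 2 vs 6, 7 vs 5] → A does not strictly dominate B (column Y: 2 ≤ 6)
  A vs C: [4 vs 1, 2 vs 7, 7 vs 7] → A does not strictly dominate C (column Y: 2 ≤ 7)
  B vs A: [3 vs 4, 6 vs 2, 5 vs 7] → B does not strictly dominate A (column X: 3 ≤ 4)
  B vs C: [3 vs 1, 6 vs 7, 5 vs 7] → B does not strictly dominate C (column Y: 6 ≤ 7)
  C vs A: [1 vs 4, 7 vs 2, 7 vs 7] → C does not strictly dominate A (column X: 1 ≤ 4)
  C vs B: [1 vs 3, 7 vs 6, 7 vs 5] → C does not strictly dominate B (column X: 1 ≤ 3)
No single strategy strictly dominates all others → no strictly dominant strategy.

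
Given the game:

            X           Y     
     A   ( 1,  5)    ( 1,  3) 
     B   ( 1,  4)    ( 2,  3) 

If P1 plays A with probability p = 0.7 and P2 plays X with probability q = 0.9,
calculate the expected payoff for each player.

E[P1] = 1.03, E[P2] = 4.53

Work:
E[P1] = p·q·π₁(A,X) + p·(1-q)·π₁(A,Y) + (1-p)·q·π₁(B,X) + (1-p)·(1-q)·π₁(B,Y)
= 0.7·0.9·1 + 0.7·0.1·1 + 0.3·0.9·1 + 0.3·0.1·2
= 1.03

E[P2] = 4.53 (similar calculation)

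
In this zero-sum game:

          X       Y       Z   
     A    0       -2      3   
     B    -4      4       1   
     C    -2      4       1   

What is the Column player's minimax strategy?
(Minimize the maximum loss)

Column should play X, value = 0

Work:
Column player minimizes Row's maximum payoff:
Column X: max payoff to Row = 0
Column Y: max payoff to Row = 4
Column Z: max payoff to Row = 3
Minimum is 0, achieved by column X.
Minimax strategy: X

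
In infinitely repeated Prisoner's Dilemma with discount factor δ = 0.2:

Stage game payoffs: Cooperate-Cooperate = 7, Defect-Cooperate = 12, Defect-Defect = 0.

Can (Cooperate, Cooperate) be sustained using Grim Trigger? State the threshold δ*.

δ* = 0.4167; since δ = 0.2 < 0.4167, cooperation cannot be sustained

Work:
For Grim Trigger:
Cooperate forever: 7/(1-δ)
Defect then punished: 12 + 0·δ/(1-δ)
Need: 7/(1-δ) ≥ 12 + 0·δ/(1-δ)
Solving: δ ≥ (T-R)/(T-P) = (12-7)/(12-0) = 0.4167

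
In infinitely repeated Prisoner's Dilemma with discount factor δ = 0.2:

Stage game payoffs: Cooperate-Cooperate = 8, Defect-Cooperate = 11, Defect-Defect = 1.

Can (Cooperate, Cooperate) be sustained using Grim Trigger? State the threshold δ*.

δ* = 0.3; since δ = 0.2 < 0.3, cooperation cannot be sustained

Work:
For Grim Trigger:
Cooperate forever: 8/(1-δ)
Defect then punished: 11 + 1·δ/(1-δ)
Need: 8/(1-δ) ≥ 11 + 1·δ/(1-δ)
Solving: δ ≥ (T-R)/(T-P) = (11-8)/(11-1) = 0.3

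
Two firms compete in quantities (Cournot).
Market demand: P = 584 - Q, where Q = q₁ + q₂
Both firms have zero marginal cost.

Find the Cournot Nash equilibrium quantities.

q₁* = q₂* = 194.67; P* = 194.67

Work:
Profit: π_i = P·q_i = (a - q_i - q_j)·q_i
FOC: ∂π_i/∂q_i = a - 2q_i - q_j = 0
Reaction function: q_i = (584 - q_j)/2
Symmetry: q* = 584/3 = 194.67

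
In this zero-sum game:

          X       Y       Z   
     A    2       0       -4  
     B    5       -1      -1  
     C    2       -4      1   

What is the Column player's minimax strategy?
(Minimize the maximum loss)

Column should play Y, value = 0

Work:
Column player minimizes Row's maximum payoff:
Column X: max payoff to Row = 5
Column Y: max payoff to Row = 0
Column Z: max payoff to Row = 1
Minimum is 0, achieved by column Y.
Minimax strategy: Y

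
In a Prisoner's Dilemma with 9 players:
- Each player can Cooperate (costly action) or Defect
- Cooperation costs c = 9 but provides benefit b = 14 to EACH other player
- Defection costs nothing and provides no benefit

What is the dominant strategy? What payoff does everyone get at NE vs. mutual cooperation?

Dominant: Defect; NE payoff = 0; Coop payoff = 103

Work:
Defect dominates (saves cost c = 9, benefit to others is external)
NE: All defect → everyone gets 0
If all cooperate: each receives (8)×14 - 9 = 103
Social dilemma: 103 > 0 but NE gives 0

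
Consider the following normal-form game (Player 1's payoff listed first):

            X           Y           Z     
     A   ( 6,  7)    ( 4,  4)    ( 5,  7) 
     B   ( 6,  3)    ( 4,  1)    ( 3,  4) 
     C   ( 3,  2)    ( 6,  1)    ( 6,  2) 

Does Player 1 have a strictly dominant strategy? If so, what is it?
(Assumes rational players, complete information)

No strictly dominant strategy exists for Player 1

Work:
A strategy strictly dominates another if it gives a strictly higher payoff against every opponent action. Compare each pair of P1's strategies column-by-column:
  A vs B: [6 vs 6, 4 vs 4, 5 vs 3] → A does not strictly dominate B (column X: 6 ≤ 6)
  A vs C: [6 vs 3, 4 vs 6, 5 vs 6] → A does not strictly dominate C (column Y: 4 ≤ 6)
  B vs A: [6 vs 6, 4 vs 4, 3 vs 5] → B does not strictly dominate A (column X: 6 ≤ 6)
  B vs C: [6 vs 3, 4 vs 6, 3 vs 6] → B does not strictly dominate C (column Y: 4 ≤ 6)
  C vs A: [3 vs 6, 6 vs 4, 6 vs 5] → C does not strictly dominate A (column X: 3 ≤ 6)
  C vs B: [3 vs 6, 6 vs 4, 6 vs 3] → C does not strictly dominate B (column X: 3 ≤ 6)
No single strategy strictly dominates all others → no strictly dominant strategy.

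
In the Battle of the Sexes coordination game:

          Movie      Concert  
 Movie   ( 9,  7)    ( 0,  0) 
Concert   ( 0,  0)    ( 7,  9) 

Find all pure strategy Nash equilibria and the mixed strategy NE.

Pure NE: (Movie, Movie) and (Concert, Concert); Mixed NE: p = 0.5625, q = 0.4375

Work:
Check pure NE:
(Movie, Movie): (9, 7) - no unilateral deviation beneficial
(Concert, Concert): (7, 9) - no unilateral deviation beneficial
Mixed NE: P1 plays Movie with p = 0.5625, P2 plays Movie with q = 0.4375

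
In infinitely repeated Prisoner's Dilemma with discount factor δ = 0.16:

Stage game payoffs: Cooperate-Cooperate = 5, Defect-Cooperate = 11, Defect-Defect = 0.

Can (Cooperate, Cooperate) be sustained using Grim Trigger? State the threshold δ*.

δ* = 0.5455; since δ = 0.16 < 0.5455, cooperation cannot be sustained

Work:
For Grim Trigger:
Cooperate forever: 5/(1-δ)
Defect then punished: 11 + 0·δ/(1-δ)
Need: 5/(1-δ) ≥ 11 + 0·δ/(1-δ)
Solving: δ ≥ (T-R)/(T-P) = (11-5)/(11-0) = 0.5455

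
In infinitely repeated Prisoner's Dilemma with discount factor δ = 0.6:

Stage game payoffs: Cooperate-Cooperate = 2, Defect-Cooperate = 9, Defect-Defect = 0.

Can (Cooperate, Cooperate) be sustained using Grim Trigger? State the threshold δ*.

δ* = 0.7778; since δ = 0.6 < 0.7778, cooperation cannot be sustained

Work:
For Grim Trigger:
Cooperate forever: 2/(1-δ)
Defect then punished: 9 + 0·δ/(1-δ)
Need: 2/(1-δ) ≥ 9 + 0·δ/(1-δ)
Solving: δ ≥ (T-R)/(T-P) = (9-2)/(9-0) = 0.7778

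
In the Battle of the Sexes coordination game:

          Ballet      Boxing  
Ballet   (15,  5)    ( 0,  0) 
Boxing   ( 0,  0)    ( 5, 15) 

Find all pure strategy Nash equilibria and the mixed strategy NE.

Pure NE: (Ballet, Ballet) and (Boxing, Boxing); Mixed NE: p = 0.75, q = 0.25

Work:
Check pure NE:
(Ballet, Ballet): (15, 5) - no unilateral deviation beneficial
(Boxing, Boxing): (5, 15) - no unilateral deviation beneficial
Mixed NE: P1 plays Ballet with p = 0.75, P2 plays Ballet with q = 0.25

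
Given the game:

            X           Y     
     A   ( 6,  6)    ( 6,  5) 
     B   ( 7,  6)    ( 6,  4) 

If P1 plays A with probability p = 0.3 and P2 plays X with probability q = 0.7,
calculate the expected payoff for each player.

E[P1] = 6.49, E[P2] = 5.49

Work:
E[P1] = p·q·π₁(A,X) + p·(1-q)·π₁(A,Y) + (1-p)·q·π₁(B,X) + (1-p)·(1-q)·π₁(B,Y)
= 0.3·0.7·6 + 0.3·0.3·6 + 0.7·0.7·7 + 0.7·0.3·6
= 6.49

E[P2] = 5.49 (similar calculation)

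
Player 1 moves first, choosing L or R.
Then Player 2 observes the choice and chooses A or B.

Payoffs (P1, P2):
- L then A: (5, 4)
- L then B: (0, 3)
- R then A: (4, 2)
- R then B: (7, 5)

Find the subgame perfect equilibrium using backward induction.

P1 plays R, P2 plays A after L and B after R; Payoff (7, 5)

Work:
Backward induction:
After L: P2 chooses A → P1 gets 5
After R: P2 chooses B → P1 gets 7
P1 chooses R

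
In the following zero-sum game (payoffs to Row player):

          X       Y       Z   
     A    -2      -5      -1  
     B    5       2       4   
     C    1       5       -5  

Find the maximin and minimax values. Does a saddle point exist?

Maximin = 2, Minimax = 4, Saddle: False

Work:
Row minimums: [-5, 2, -5] → maximin = 2
Column maximums: [5, 5, 4] → minimax = 4
No saddle point (maximin ≠ minimax). Mixed strategy needed.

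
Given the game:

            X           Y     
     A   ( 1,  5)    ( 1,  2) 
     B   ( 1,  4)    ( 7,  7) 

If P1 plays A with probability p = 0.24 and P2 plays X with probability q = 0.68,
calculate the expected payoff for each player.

E[P1] = 2.4592, E[P2] = 4.7392

Work:
E[P1] = p·q·π₁(A,X) + p·(1-q)·π₁(A,Y) + (1-p)·q·π₁(B,X) + (1-p)·(1-q)·π₁(B,Y)
= 0.24·0.68·1 + 0.24·0.32·1 + 0.76·0.68·1 + 0.76·0.32·7
= 2.4592

E[P2] = 4.7392 (similar calculation)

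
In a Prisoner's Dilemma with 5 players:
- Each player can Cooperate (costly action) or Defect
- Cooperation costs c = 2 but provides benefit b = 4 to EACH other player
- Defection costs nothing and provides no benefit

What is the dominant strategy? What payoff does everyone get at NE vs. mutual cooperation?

Dominant: Defect; NE payoff = 0; Coop payoff = 14

Work:
Defect dominates (saves cost c = 2, benefit to others is external)
NE: All defect → everyone gets 0
If all cooperate: each receives (4)×4 - 2 = 14
Social dilemma: 14 > 0 but NE gives 0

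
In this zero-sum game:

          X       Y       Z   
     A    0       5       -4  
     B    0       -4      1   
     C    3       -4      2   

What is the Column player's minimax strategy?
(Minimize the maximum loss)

Column should play Z, value = 2

Work:
Column player minimizes Row's maximum payoff:
Column X: max payoff to Row = 3
Column Y: max payoff to Row = 5
Column Z: max payoff to Row = 2
Minimum is 2, achieved by column Z.
Minimax strategy: Z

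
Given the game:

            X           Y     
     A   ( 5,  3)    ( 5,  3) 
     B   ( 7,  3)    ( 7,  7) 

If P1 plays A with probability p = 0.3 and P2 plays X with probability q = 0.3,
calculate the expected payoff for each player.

E[P1] = 6.4, E[P2] = 4.96

Work:
E[P1] = p·q·π₁(A,X) + p·(1-q)·π₁(A,Y) + (1-p)·q·π₁(B,X) + (1-p)·(1-q)·π₁(B,Y)
= 0.3·0.3·5 + 0.3·0.7·5 + 0.7·0.3·7 + 0.7·0.7·7
= 6.4

E[P2] = 4.96 (similar calculation)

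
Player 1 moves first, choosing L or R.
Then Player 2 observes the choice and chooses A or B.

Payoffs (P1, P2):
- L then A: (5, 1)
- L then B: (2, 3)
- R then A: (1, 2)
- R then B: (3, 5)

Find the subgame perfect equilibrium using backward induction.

P1 plays R, P2 plays B after L and B after R; Payoff (3, 5)

Work:
Backward induction:
After L: P2 chooses B → P1 gets 2
After R: P2 chooses B → P1 gets 3
P1 chooses R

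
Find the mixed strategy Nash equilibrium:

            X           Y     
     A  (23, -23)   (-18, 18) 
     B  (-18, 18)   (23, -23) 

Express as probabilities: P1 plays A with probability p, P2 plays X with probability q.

p = 0.5, q = 0.5

Work:
Find probabilities that make opponent indifferent:
P2 chooses q to make P1 indifferent between A and B
P1 chooses p to make P2 indifferent between X and Y
Mixed NE: P1 plays (A: 0.5, B: 0.5), P2 plays (X: 0.5, Y: 0.5)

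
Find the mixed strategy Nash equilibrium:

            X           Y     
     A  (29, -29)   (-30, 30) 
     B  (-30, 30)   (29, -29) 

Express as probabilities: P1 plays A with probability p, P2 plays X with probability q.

p = 0.5, q = 0.5

Work:
Find probabilities that make opponent indifferent:
P2 chooses q to make P1 indifferent between A and B
P1 chooses p to make P2 indifferent between X and Y
Mixed NE: P1 plays (A: 0.5, B: 0.5), P2 plays (X: 0.5, Y: 0.5)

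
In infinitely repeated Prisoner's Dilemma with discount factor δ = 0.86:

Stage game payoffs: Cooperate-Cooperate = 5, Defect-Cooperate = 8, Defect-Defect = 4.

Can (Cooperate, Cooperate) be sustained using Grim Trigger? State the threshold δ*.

δ* = 0.75; since δ = 0.86 ≥ 0.75, cooperation can be sustained

Work:
For Grim Trigger:
Cooperate forever: 5/(1-δ)
Defect then punished: 8 + 4·δ/(1-δ)
Need: 5/(1-δ) ≥ 8 + 4·δ/(1-δ)
Solving: δ ≥ (T-R)/(T-P) = (8-5)/(8-4) = 0.75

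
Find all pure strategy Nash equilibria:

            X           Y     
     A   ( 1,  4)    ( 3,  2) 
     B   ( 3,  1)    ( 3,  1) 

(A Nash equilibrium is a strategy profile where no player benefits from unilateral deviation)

Nash equilibrium: (B, X), (B, Y)

Work:
Best responses:
  P1 vs X: payoffs [1, 3] → best response B (payoff 3)
  P1 vs Y: payoffs [3, 3] → best response A/B (payoff 3)
  P2 vs A: payoffs [4, 2] → best response X (payoff 4)
  P2 vs B: payoffs [1, 1] → best response X/Y (payoff 1)
Mutual best responses: (B,X), (B,Y) → Nash equilibria.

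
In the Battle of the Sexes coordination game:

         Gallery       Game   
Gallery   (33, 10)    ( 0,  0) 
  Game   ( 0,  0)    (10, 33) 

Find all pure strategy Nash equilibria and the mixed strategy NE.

Pure NE: (Gallery, Gallery) and (Game, Game); Mixed NE: p = 0.7674, q = 0.2326

Work:
Check pure NE:
(Gallery, Gallery): (33, 10) - no unilateral deviation beneficial
(Game, Game): (10, 33) - no unilateral deviation beneficial
Mixed NE: P1 plays Gallery with p = 0.7674, P2 plays Gallery with q = 0.2326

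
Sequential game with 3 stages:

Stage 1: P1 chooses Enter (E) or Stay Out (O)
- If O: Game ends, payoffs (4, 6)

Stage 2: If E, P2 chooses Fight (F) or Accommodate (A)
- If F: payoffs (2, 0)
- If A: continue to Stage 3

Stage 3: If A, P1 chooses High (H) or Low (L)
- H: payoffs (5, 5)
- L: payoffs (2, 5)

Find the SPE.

SPE: (E, A, H); Outcome (5, 5)

Work:
Stage 3: P1 chooses H (5 vs 2)
Stage 2: P2: F->0, A->5 (anticipating H). Choose A
Stage 1: P1: O->4, E->5 (anticipating A, H). Choose E
SPE path: E -> A -> H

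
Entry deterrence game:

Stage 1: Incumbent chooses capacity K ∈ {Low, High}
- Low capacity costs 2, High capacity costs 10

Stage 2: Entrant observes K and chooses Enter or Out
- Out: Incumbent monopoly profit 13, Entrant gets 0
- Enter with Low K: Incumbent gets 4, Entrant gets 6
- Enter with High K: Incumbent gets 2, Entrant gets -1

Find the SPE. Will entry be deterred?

SPE: (High, Enter|Low, Out|High); Entry deterred. Incumbent net profit = 3

Work:
After Low K: Entrant enters (6 > 0)
After High K: Entrant stays out (-1 < 0)
Incumbent: Low → 4−2=2, High → 13−10=3
Incumbent chooses High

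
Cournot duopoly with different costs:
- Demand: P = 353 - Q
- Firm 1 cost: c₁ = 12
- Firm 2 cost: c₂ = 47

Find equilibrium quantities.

q₁* = 125.33, q₂* = 90.33

Work:
Reaction: q₁ = (353 - 12 - q₂)/2
Reaction: q₂ = (353 - 47 - q₁)/2
Solve simultaneously:
q₁* = (353 - 2×12 + 47)/3 = 125.33
q₂* = (353 - 2×47 + 12)/3 = 90.33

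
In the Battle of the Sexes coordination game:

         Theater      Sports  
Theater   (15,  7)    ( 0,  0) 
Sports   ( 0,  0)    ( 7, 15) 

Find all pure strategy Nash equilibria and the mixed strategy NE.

Pure NE: (Theater, Theater) and (Sports, Sports); Mixed NE: p = 0.6818, q = 0.3182

Work:
Check pure NE:
(Theater, Theater): (15, 7) - no unilateral deviation beneficial
(Sports, Sports): (7, 15) - no unilateral deviation beneficial
Mixed NE: P1 plays Theater with p = 0.6818, P2 plays Theater with q = 0.3182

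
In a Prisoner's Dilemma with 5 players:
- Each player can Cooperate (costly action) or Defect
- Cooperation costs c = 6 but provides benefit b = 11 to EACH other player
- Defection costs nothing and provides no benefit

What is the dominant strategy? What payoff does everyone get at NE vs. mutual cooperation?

Dominant: Defect; NE payoff = 0; Coop payoff = 38

Work:
Defect dominates (saves cost c = 6, benefit to others is external)
NE: All defect → everyone gets 0
If all cooperate: each receives (4)×11 - 6 = 38
Social dilemma: 38 > 0 but NE gives 0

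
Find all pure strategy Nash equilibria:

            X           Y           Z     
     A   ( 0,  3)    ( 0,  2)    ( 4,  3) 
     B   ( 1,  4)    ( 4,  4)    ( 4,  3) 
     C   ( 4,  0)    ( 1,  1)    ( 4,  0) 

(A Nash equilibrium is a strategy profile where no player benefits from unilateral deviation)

Nash equilibrium: (A, Z), (B, Y)

Work:
Best responses:
  P1 vs X: payoffs [0, 1, 4] → best response C (payoff 4)
  P1 vs Y: payoffs [0, 4, 1] → best response B (payoff 4)
  P1 vs Z: payoffs [4, 4, 4] → best response A/B/C (payoff 4)
  P2 vs A: payoffs [3, 2, 3] → best response X/Z (payoff 3)
  P2 vs B: payoffs [4, 4, 3] → best response X/Y (payoff 4)
  P2 vs C: payoffs [0, 1, 0] → best response Y (payoff 1)
Mutual best responses: (A,Z), (B,Y) → Nash equilibria.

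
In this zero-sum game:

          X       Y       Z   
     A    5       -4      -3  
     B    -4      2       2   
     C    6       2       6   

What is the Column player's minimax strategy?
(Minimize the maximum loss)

Column should play Y, value = 2

Work:
Column player minimizes Row's maximum payoff:
Column X: max payoff to Row = 6
Column Y: max payoff to Row = 2
Column Z: max payoff to Row = 6
Minimum is 2, achieved by column Y.
Minimax strategy: Y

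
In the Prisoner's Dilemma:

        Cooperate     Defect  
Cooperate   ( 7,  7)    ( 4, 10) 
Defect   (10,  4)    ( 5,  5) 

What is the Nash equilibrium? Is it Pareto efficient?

(Defect, Defect) is NE; not Pareto efficient

Work:
Defect dominates Cooperate for both players:
If P2 cooperates: Defect (10) > Cooperate (7)
If P2 defects: Defect (5) > Cooperate (4)
NE: (Defect, Defect) with payoff (5, 5)
But (Cooperate, Cooperate) = (7, 7) Pareto dominates (5, 5)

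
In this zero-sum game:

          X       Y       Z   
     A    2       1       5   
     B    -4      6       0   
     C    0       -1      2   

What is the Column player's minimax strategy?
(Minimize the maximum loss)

Column should play X, value = 2

Work:
Column player minimizes Row's maximum payoff:
Column X: max payoff to Row = 2
Column Y: max payoff to Row = 6
Column Z: max payoff to Row = 5
Minimum is 2, achieved by column X.
Minimax strategy: X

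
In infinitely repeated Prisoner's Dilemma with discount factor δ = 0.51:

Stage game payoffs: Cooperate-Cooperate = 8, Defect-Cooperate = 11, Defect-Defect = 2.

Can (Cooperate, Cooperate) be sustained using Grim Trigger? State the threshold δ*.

δ* = 0.3333; since δ = 0.51 ≥ 0.3333, cooperation can be sustained

Work:
For Grim Trigger:
Cooperate forever: 8/(1-δ)
Defect then punished: 11 + 2·δ/(1-δ)
Need: 8/(1-δ) ≥ 11 + 2·δ/(1-δ)
Solving: δ ≥ (T-R)/(T-P) = (11-8)/(11-2) = 0.3333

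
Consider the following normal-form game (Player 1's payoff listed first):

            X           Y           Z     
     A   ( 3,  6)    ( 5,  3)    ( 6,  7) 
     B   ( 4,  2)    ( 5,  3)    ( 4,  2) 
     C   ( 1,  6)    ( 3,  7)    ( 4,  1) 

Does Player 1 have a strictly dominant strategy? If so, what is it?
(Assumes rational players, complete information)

No strictly dominant strategy exists for Player 1

Work:
A strategy strictly dominates another if it gives a strictly higher payoff against every opponent action. Compare each pair of P1's strategies column-by-column:
  A vs B: [3 vs 4, 5 vs 5, 6 vs 4] → A does not strictly dominate B (column X: 3 ≤ 4)
  A vs C: [3 vs 1, 5 vs 3, 6 vs 4] → A strictly dominates C
  B vs A: [4 vs 3, 5 vs 5, 4 vs 6] → B does not strictly dominate A (column Y: 5 ≤ 5)
  B vs C: [4 vs 1, 5 vs 3, 4 vs 4] → B does not strictly dominate C (column Z: 4 ≤ 4)
  C vs A: [1 vs 3, 3 vs 5, 4 vs 6] → C does not strictly dominate A (column X: 1 ≤ 3)
  C vs B: [1 vs 4, 3 vs 5, 4 vs 4] → C does not strictly dominate B (column X: 1 ≤ 4)
No single strategy strictly dominates all others → no strictly dominant strategy.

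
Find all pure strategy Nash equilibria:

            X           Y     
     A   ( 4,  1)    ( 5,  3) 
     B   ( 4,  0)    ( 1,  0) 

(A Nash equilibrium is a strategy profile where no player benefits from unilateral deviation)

Nash equilibrium: (A, Y), (B, X)

Work:
Best responses:
  P1 vs X: payoffs [4, 4] → best response A/B (payoff 4)
  P1 vs Y: payoffs [5, 1] → best response A (payoff 5)
  P2 vs A: payoffs [1, 3] → best response Y (payoff 3)
  P2 vs B: payoffs [0, 0] → best response X/Y (payoff 0)
Mutual best responses: (A,Y), (B,X) → Nash equilibria.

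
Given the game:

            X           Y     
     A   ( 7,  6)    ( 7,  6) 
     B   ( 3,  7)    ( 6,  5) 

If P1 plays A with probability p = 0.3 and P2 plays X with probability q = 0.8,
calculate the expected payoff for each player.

E[P1] = 4.62, E[P2] = 6.42

Work:
E[P1] = p·q·π₁(A,X) + p·(1-q)·π₁(A,Y) + (1-p)·q·π₁(B,X) + (1-p)·(1-q)·π₁(B,Y)
= 0.3·0.8·7 + 0.3·0.2·7 + 0.7·0.8·3 + 0.7·0.2·6
= 4.62

E[P2] = 6.42 (similar calculation)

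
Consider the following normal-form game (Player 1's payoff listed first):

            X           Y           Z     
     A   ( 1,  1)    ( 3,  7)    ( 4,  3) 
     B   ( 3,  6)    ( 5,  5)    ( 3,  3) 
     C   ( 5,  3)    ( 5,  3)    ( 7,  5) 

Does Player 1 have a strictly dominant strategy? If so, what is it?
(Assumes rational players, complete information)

No strictly dominant strategy exists for Player 1

Work:
A strategy strictly dominates another if it gives a strictly higher payoff against every opponent action. Compare each pair of P1's strategies column-by-column:
  A vs B: [1 vs 3, 3 vs 5, 4 vs 3] → A does not strictly dominate B (column X: 1 ≤ 3)
  A vs C: [1 vs 5, 3 vs 5, 4 vs 7] → A does not strictly dominate C (column X: 1 ≤ 5)
  B vs A: [3 vs 1, 5 vs 3, 3 vs 4] → B does not strictly dominate A (column Z: 3 ≤ 4)
  B vs C: [3 vs 5, 5 vs 5, 3 vs 7] → B does not strictly dominate C (column X: 3 ≤ 5)
  C vs A: [5 vs 1, 5 vs 3, 7 vs 4] → C strictly dominates A
  C vs B: [5 vs 3, 5 vs 5, 7 vs 3] → C does not strictly dominate B (column Y: 5 ≤ 5)
No single strategy strictly dominates all others → no strictly dominant strategy.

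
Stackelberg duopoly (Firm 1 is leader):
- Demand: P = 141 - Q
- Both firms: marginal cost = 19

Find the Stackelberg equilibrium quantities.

q₁* (leader) = 61.0, q₂* (follower) = 30.5

Work:
Follower's reaction: q₂ = (a - c - q₁)/2
Leader substitutes: π₁ = q₁·(a - q₁ - (a-c-q₁)/2 - c)
FOC: q₁* = (141 - 19)/2 = 61.00
Then: q₂* = (141 - 19 - 61.0)/2 = 30.50
Leader has first-mover advantage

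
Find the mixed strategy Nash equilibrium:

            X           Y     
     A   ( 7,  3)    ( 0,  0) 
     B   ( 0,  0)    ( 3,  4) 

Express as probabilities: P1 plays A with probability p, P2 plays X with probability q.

p = 0.5714, q = 0.3

Work:
Find probabilities that make opponent indifferent:
P2 chooses q to make P1 indifferent between A and B
P1 chooses p to make P2 indifferent between X and Y
Mixed NE: P1 plays (A: 0.5714, B: 0.4286), P2 plays (X: 0.3, Y: 0.7)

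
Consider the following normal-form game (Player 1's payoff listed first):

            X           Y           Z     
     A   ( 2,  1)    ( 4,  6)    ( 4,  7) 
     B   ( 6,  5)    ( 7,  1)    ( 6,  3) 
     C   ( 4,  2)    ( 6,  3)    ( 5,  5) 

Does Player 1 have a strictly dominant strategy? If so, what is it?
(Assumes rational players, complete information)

Yes, Player 1's strictly dominant strategy is B

Work:
A strategy strictly dominates another if it gives a strictly higher payoff against every opponent action. Compare each pair of P1's strategies column-by-column:
  A vs B: [2 vs 6, 4 vs 7, 4 vs 6] → A does not strictly dominate B (column X: 2 ≤ 6)
  A vs C: [2 vs 4, 4 vs 6, 4 vs 5] → A does not strictly dominate C (column X: 2 ≤ 4)
  B vs A: [6 vs 2, 7 vs 4, 6 vs 4] → B strictly dominates A
  B vs C: [6 vs 4, 7 vs 6, 6 vs 5] → B strictly dominates C
  C vs A: [4 vs 2, 6 vs 4, 5 vs 4] → C strictly dominates A
  C vs B: [4 vs 6, 6 vs 7, 5 vs 6] → C does not strictly dominate B (column X: 4 ≤ 6)
B strictly dominates every other strategy → strictly dominant.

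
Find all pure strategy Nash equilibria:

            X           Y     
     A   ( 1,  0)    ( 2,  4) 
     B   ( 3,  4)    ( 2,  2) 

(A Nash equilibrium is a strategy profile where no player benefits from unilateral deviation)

Nash equilibrium: (A, Y), (B, X)

Work:
Best responses:
  P1 vs X: payoffs [1, 3] → best response B (payoff 3)
  P1 vs Y: payoffs [2, 2] → best response A/B (payoff 2)
  P2 vs A: payoffs [0, 4] → best response Y (payoff 4)
  P2 vs B: payoffs [4, 2] → best response X (payoff 4)
Mutual best responses: (A,Y), (B,X) → Nash equilibria.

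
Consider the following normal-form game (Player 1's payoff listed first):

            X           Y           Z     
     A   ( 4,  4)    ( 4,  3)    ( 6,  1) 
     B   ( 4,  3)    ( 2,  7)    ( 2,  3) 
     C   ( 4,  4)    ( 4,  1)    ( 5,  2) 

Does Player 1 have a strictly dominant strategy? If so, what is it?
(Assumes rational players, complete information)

No strictly dominant strategy exists for Player 1

Work:
A strategy strictly dominates another if it gives a strictly higher payoff against every opponent action. Compare each pair of P1's strategies column-by-column:
  A vs B: [4 vs 4, 4 vs 2, 6 vs 2] → A does not strictly dominate B (column X: 4 ≤ 4)
  A vs C: [4 vs 4, 4 vs 4, 6 vs 5] → A does not strictly dominate C (column X: 4 ≤ 4)
  B vs A: [4 vs 4, 2 vs 4, 2 vs 6] → B does not strictly dominate A (column X: 4 ≤ 4)
  B vs C: [4 vs 4, 2 vs 4, 2 vs 5] → B does not strictly dominate C (column X: 4 ≤ 4)
  C vs A: [4 vs 4, 4 vs 4, 5 vs 6] → C does not strictly dominate A (column X: 4 ≤ 4)
  C vs B: [4 vs 4, 4 vs 2, 5 vs 2] → C does not strictly dominate B (column X: 4 ≤ 4)
No single strategy strictly dominates all others → no strictly dominant strategy.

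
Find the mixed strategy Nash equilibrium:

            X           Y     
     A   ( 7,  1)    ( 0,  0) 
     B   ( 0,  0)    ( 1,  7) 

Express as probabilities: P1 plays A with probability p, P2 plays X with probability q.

p = 0.875, q = 0.125

Work:
Find probabilities that make opponent indifferent:
P2 chooses q to make P1 indifferent between A and B
P1 chooses p to make P2 indifferent between X and Y
Mixed NE: P1 plays (A: 0.875, B: 0.125), P2 plays (X: 0.125, Y: 0.875)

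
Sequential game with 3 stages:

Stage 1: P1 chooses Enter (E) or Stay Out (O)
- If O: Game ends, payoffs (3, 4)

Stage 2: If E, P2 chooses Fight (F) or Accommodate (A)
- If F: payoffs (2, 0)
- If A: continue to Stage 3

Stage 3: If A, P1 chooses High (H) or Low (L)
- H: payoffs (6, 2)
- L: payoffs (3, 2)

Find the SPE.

SPE: (E, A, H); Outcome (6, 2)

Work:
Stage 3: P1 chooses H (6 vs 3)
Stage 2: P2: F->0, A->2 (anticipating H). Choose A
Stage 1: P1: O->3, E->6 (anticipating A, H). Choose E
SPE path: E -> A -> H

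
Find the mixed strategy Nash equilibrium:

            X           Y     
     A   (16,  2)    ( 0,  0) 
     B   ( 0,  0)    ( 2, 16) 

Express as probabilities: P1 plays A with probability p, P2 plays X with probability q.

p = 0.8889, q = 0.1111

Work:
Find probabilities that make opponent indifferent:
P2 chooses q to make P1 indifferent between A and B
P1 chooses p to make P2 indifferent between X and Y
Mixed NE: P1 plays (A: 0.8889, B: 0.1111), P2 plays (X: 0.1111, Y: 0.8889)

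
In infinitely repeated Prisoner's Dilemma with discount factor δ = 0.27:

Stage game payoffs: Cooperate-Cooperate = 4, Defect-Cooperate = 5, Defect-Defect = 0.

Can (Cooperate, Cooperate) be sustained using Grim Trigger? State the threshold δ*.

δ* = 0.2; since δ = 0.27 ≥ 0.2, cooperation can be sustained

Work:
For Grim Trigger:
Cooperate forever: 4/(1-δ)
Defect then punished: 5 + 0·δ/(1-δ)
Need: 4/(1-δ) ≥ 5 + 0·δ/(1-δ)
Solving: δ ≥ (T-R)/(T-P) = (5-4)/(5-0) = 0.2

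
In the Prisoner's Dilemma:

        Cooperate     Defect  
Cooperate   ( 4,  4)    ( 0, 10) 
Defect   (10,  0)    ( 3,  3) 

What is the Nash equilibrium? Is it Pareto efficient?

(Defect, Defect) is NE; not Pareto efficient

Work:
Defect dominates Cooperate for both players:
If P2 cooperates: Defect (10) > Cooperate (4)
If P2 defects: Defect (3) > Cooperate (0)
NE: (Defect, Defect) with payoff (3, 3)
But (Cooperate, Cooperate) = (4, 4) Pareto dominates (3, 3)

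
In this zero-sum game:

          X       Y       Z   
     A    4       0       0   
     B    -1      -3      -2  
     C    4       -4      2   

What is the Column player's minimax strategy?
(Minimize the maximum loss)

Column should play Y, value = 0

Work:
Column player minimizes Row's maximum payoff:
Column X: max payoff to Row = 4
Column Y: max payoff to Row = 0
Column Z: max payoff to Row = 2
Minimum is 0, achieved by column Y.
Minimax strategy: Y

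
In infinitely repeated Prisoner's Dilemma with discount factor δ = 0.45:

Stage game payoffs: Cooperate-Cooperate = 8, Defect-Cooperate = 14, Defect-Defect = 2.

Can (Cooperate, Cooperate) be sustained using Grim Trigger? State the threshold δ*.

δ* = 0.5; since δ = 0.45 < 0.5, cooperation cannot be sustained

Work:
For Grim Trigger:
Cooperate forever: 8/(1-δ)
Defect then punished: 14 + 2·δ/(1-δ)
Need: 8/(1-δ) ≥ 14 + 2·δ/(1-δ)
Solving: δ ≥ (T-R)/(T-P) = (14-8)/(14-2) = 0.5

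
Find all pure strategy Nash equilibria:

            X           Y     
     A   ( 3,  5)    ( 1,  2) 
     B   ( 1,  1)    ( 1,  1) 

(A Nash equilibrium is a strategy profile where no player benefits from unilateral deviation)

Nash equilibrium: (A, X), (B, Y)

Work:
Best responses:
  P1 vs X: payoffs [3, 1] → best response A (payoff 3)
  P1 vs Y: payoffs [1, 1] → best response A/B (payoff 1)
  P2 vs A: payoffs [5, 2] → best response X (payoff 5)
  P2 vs B: payoffs [1, 1] → best response X/Y (payoff 1)
Mutual best responses: (A,X), (B,Y) → Nash equilibria.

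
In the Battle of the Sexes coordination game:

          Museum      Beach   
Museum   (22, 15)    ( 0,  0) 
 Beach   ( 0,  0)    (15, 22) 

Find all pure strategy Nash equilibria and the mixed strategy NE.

Pure NE: (Museum, Museum) and (Beach, Beach); Mixed NE: p = 0.5946, q = 0.4054

Work:
Check pure NE:
(Museum, Museum): (22, 15) - no unilateral deviation beneficial
(Beach, Beach): (15, 22) - no unilateral deviation beneficial
Mixed NE: P1 plays Museum with p = 0.5946, P2 plays Museum with q = 0.4054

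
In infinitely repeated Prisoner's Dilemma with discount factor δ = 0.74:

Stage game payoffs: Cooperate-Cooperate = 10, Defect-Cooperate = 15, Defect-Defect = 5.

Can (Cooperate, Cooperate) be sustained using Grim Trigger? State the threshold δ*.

δ* = 0.5; since δ = 0.74 ≥ 0.5, cooperation can be sustained

Work:
For Grim Trigger:
Cooperate forever: 10/(1-δ)
Defect then punished: 15 + 5·δ/(1-δ)
Need: 10/(1-δ) ≥ 15 + 5·δ/(1-δ)
Solving: δ ≥ (T-R)/(T-P) = (15-10)/(15-5) = 0.5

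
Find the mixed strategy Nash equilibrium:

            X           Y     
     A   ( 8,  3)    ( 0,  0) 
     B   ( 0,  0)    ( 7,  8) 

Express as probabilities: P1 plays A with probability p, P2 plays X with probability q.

p = 0.7273, q = 0.4667

Work:
Find probabilities that make opponent indifferent:
P2 chooses q to make P1 indifferent between A and B
P1 chooses p to make P2 indifferent between X and Y
Mixed NE: P1 plays (A: 0.7273, B: 0.2727), P2 plays (X: 0.4667, Y: 0.5333)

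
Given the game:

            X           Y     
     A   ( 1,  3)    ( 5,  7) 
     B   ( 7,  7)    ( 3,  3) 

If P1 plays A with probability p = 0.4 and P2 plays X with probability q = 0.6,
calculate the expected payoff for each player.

E[P1] = 4.28, E[P2] = 5.08

Work:
E[P1] = p·q·π₁(A,X) + p·(1-q)·π₁(A,Y) + (1-p)·q·π₁(B,X) + (1-p)·(1-q)·π₁(B,Y)
= 0.4·0.6·1 + 0.4·0.4·5 + 0.6·0.6·7 + 0.6·0.4·3
= 4.28

E[P2] = 5.08 (similar calculation)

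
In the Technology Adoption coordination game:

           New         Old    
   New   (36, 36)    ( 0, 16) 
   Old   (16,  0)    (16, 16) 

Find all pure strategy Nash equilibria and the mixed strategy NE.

Pure NE: (New, New) and (Old, Old); Mixed NE: p = 0.4444, q = 0.4444

Work:
Check pure NE:
(New, New): (36, 36) - no unilateral deviation beneficial
(Old, Old): (16, 16) - no unilateral deviation beneficial
Mixed NE: P1 plays New with p = 0.4444, P2 plays New with q = 0.4444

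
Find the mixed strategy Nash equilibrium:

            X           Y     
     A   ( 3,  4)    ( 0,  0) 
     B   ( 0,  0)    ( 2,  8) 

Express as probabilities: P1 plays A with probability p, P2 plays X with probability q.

p = 0.6667, q = 0.4

Work:
Find probabilities that make opponent indifferent:
P2 chooses q to make P1 indifferent between A and B
P1 chooses p to make P2 indifferent between X and Y
Mixed NE: P1 plays (A: 0.6667, B: 0.3333), P2 plays (X: 0.4, Y: 0.6)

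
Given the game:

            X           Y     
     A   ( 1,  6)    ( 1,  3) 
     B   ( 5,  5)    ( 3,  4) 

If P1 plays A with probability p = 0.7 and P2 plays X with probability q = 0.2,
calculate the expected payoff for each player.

E[P1] = 1.72, E[P2] = 3.78

Work:
E[P1] = p·q·π₁(A,X) + p·(1-q)·π₁(A,Y) + (1-p)·q·π₁(B,X) + (1-p)·(1-q)·π₁(B,Y)
= 0.7·0.2·1 + 0.7·0.8·1 + 0.3·0.2·5 + 0.3·0.8·3
= 1.72

E[P2] = 3.78 (similar calculation)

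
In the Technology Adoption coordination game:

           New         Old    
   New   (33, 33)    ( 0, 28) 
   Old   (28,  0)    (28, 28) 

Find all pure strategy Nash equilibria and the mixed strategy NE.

Pure NE: (New, New) and (Old, Old); Mixed NE: p = 0.8485, q = 0.8485

Work:
Check pure NE:
(New, New): (33, 33) - no unilateral deviation beneficial
(Old, Old): (28, 28) - no unilateral deviation beneficial
Mixed NE: P1 plays New with p = 0.8485, P2 plays New with q = 0.8485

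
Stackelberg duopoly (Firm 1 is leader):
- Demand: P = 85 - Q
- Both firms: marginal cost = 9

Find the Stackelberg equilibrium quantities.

q₁* (leader) = 38.0, q₂* (follower) = 19.0

Work:
Follower's reaction: q₂ = (a - c - q₁)/2
Leader substitutes: π₁ = q₁·(a - q₁ - (a-c-q₁)/2 - c)
FOC: q₁* = (85 - 9)/2 = 38.00
Then: q₂* = (85 - 9 - 38.0)/2 = 19.00
Leader has first-mover advantage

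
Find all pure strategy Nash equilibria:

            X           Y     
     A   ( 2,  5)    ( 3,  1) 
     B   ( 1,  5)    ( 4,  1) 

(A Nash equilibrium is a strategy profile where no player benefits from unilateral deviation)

Nash equilibrium: (A, X)

Work:
Best responses:
  P1 vs X: payoffs [2, 1] → best response A (payoff 2)
  P1 vs Y: payoffs [3, 4] → best response B (payoff 4)
  P2 vs A: payoffs [5, 1] → best response X (payoff 5)
  P2 vs B: payoffs [5, 1] → best response X (payoff 5)
Mutual best responses: (A,X) → Nash equilibria.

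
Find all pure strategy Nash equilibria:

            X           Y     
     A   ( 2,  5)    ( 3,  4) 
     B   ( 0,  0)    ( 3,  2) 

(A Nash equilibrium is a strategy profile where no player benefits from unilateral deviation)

Nash equilibrium: (A, X), (B, Y)

Work:
Best responses:
  P1 vs X: payoffs [2, 0] → best response A (payoff 2)
  P1 vs Y: payoffs [3, 3] → best response A/B (payoff 3)
  P2 vs A: payoffs [5, 4] → best response X (payoff 5)
  P2 vs B: payoffs [0, 2] → best response Y (payoff 2)
Mutual best responses: (A,X), (B,Y) → Nash equilibria.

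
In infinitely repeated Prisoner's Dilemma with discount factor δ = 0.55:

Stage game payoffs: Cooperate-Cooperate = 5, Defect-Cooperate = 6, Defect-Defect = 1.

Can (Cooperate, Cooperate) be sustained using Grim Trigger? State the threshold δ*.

δ* = 0.2; since δ = 0.55 ≥ 0.2, cooperation can be sustained

Work:
For Grim Trigger:
Cooperate forever: 5/(1-δ)
Defect then punished: 6 + 1·δ/(1-δ)
Need: 5/(1-δ) ≥ 6 + 1·δ/(1-δ)
Solving: δ ≥ (T-R)/(T-P) = (6-5)/(6-1) = 0.2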